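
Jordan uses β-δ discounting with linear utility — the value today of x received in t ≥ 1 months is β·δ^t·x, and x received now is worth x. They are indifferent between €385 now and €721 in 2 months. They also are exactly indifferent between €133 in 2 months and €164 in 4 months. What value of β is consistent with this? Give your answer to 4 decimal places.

β ≈ 0.6584

The second indifference involves only future payoffs, so β cancels: β·δ^2·133 = β·δ^4·164, giving δ^2 = 133/164 = 0.81098, so δ = 0.90054.
Substituting δ into 385 = β·δ^2·721: β = 385/(584.713) ≈ 0.6584.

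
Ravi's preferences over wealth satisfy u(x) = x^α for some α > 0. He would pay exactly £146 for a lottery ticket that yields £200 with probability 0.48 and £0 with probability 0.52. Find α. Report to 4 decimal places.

Since u(0) = 0, the lottery's EU is 0.48·200^α.
Setting u(146) equal to that: 146^α = 0.48·200^α ⇒ (146/200)^α = 0.48.
Take logs: α = ln 0.48 / ln(146/200) ≈ 2.332202.

α ≈ 2.3322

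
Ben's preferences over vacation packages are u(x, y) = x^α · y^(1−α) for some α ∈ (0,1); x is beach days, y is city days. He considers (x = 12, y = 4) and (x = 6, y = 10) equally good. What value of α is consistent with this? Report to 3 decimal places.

Set the two utilities equal: 12^α·4^(1−α) = 6^α·10^(1−α).
Rearrange to (12/6)^α = (10/4)^(1−α) and take logs: α·0.693147 = (1−α)·0.916291.
So α/(1−α) = (0.916291)/(0.693147) = 1.321929, and α = 1.321929/2.321929 ≈ 0.569.

α ≈ 0.569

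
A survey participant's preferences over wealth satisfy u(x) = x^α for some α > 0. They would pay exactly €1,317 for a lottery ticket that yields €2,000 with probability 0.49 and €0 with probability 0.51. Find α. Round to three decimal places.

α ≈ 1.707

EU(lottery) = 0.49·2000^α + 0.51·0 = 0.49·2000^α.
Equating: 1317^α = 0.49·2000^α, i.e. 0.6585^α = 0.49.
Taking logs: α·ln(1317/2000) = ln(0.49), so α = -0.713350 / -0.417791 ≈ 1.707.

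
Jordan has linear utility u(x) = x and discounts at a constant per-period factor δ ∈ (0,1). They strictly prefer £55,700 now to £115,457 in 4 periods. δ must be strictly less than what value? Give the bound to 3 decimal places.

δ < 0.833

Under u(x) = x this choice says 55700 > δ^4·115457.
So δ^4 < 55700/115457 = 0.48243; taking the 4th root of both positive sides preserves the inequality.
δ < (55700/115457)^(1/4) ≈ 0.833.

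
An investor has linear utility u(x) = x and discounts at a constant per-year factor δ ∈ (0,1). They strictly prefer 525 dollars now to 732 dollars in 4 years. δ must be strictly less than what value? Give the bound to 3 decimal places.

Comparing present values: 525 > δ^4·732.
Hence δ^4 < 525/732 = 0.71721, and x ↦ x^(1/4) is increasing on (0,∞).
δ < (525/732)^(1/4) ≈ 0.920.

δ < 0.920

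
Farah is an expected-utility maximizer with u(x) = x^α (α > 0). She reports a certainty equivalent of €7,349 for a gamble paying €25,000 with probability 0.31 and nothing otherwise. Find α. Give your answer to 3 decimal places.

α ≈ 0.957

The lottery's expected utility is 0.31·u(25000) + 0.69·u(0) = 0.31·25000^α (since u(0) = 0 for α > 0).
Indifference: 7349^α = 0.31·25000^α, so (7349/25000)^α = 0.31.
Take logs: α = ln 0.31 / ln(7349/25000) ≈ 0.95661.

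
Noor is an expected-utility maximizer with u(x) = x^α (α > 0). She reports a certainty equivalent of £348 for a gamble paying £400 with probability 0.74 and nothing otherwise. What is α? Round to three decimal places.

Since u(0) = 0, the lottery's EU is 0.74·400^α.
Indifference: 348^α = 0.74·400^α, so (348/400)^α = 0.74.
Take logs: α = ln 0.74 / ln(348/400) ≈ 2.16215.

α ≈ 2.162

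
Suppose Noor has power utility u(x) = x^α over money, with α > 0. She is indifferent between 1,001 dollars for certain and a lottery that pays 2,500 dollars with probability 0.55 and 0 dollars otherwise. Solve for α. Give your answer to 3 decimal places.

α ≈ 0.653

EU(lottery) = 0.55·2500^α + 0.45·0 = 0.55·2500^α.
Indifference: 1001^α = 0.55·2500^α, so (1001/2500)^α = 0.55.
α = ln(0.55) / ln(1001/2500) = -0.597837/-0.915291 ≈ 0.653.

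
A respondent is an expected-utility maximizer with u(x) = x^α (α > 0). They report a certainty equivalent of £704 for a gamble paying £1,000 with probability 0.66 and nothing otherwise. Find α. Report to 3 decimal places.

α ≈ 1.184

EU(lottery) = 0.66·1000^α + 0.34·0 = 0.66·1000^α.
Equating: 704^α = 0.66·1000^α, i.e. 0.7040^α = 0.66.
α = ln(0.66) / ln(704/1000) = -0.415515/-0.350977 ≈ 1.184.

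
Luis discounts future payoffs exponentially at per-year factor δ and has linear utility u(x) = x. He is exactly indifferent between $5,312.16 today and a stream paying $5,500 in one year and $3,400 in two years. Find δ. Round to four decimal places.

δ ≈ 0.6800

The stream is worth 5500δ + 3400δ² today, so 5500δ + 3400δ² = 5312.16.
So 3400δ² + 5500δ − 5312.16 = 0.
By the quadratic formula (taking the positive root), δ = (−5500 + √102495376.00) / 6800 ≈ 0.6800.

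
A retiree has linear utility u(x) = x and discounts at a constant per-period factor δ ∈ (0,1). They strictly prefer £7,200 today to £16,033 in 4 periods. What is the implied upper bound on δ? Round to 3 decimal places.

The preference means 7200 > δ^4·16033.
Dividing by 16033: δ^4 < 0.44907. Both sides are positive, so the 4th root keeps the direction.
δ < 0.44907^(1/4) = 0.819.

δ < 0.819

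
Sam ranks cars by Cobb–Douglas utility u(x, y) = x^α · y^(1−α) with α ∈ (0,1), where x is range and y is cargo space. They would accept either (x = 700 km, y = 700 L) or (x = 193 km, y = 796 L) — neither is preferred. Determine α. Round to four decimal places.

Set the two utilities equal: 700^α·700^(1−α) = 193^α·796^(1−α).
Taking logs: α·ln 700 + (1−α)·ln 700 = α·ln 193 + (1−α)·ln 796, i.e. α·1.2883901 = (1−α)·0.1285189.
Thus α·(1.4169090) = 0.1285189, so α = 0.1285189/1.4169090 ≈ 0.0907.

α ≈ 0.0907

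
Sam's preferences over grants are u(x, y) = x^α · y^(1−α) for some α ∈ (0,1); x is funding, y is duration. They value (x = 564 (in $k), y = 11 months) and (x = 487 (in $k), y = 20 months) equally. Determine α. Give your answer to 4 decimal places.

α ≈ 0.8029

The Cobb–Douglas utilities coincide, so 564^α·11^(1−α) = 487^α·20^(1−α).
Rearrange to (564/487)^α = (20/11)^(1−α) and take logs: α·0.1467901 = (1−α)·0.5978370.
Thus α·(0.7446271) = 0.5978370, so α = 0.5978370/0.7446271 ≈ 0.8029.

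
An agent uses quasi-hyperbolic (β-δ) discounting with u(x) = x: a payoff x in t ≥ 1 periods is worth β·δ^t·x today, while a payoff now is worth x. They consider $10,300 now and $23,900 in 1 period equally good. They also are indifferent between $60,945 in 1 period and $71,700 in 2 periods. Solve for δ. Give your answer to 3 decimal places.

Both payoffs in the second observation are in the future, so β drops out: δ^1·60945 = δ^2·71700 ⇒ δ = 60945/71700 = 0.85000.

δ ≈ 0.850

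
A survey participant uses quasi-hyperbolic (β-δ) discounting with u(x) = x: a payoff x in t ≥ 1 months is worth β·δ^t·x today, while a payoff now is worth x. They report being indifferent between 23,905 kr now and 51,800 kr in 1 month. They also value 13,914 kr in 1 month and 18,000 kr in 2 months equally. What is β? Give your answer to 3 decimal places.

β ≈ 0.597

Both payoffs in the second observation are in the future, so β drops out: δ^1·13914 = δ^2·18000 ⇒ δ = 13914/18000 = 0.77300.
Now use the now-vs-future pair: 23905 = β·δ·51800 gives β = 23905/(0.77300·51800) ≈ 0.597.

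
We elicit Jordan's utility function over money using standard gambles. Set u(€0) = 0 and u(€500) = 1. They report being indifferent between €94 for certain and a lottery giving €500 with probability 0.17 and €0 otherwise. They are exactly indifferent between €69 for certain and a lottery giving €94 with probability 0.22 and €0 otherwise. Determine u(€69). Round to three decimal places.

0.037

From the first indifference, u(€94) = 0.17·u(€500) + 0.83·u(€0) = 0.17·1 + 0.83·0 = 0.17.
Chaining: u(€69) = 0.22·0.17 + 0.78·0.00 = 0.0374.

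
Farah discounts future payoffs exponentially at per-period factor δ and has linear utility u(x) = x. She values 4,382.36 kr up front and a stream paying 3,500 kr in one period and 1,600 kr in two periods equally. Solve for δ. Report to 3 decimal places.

Equating present values: 4382.36 = 3500δ + 1600δ².
So 1600δ² + 3500δ − 4382.36 = 0.
By the quadratic formula (taking the positive root), δ = (−3500 + √40297104.00) / 3200 ≈ 0.890.

δ ≈ 0.890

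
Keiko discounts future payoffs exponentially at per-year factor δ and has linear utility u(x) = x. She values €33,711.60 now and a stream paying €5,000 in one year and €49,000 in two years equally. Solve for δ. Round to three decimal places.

δ ≈ 0.780

The stream is worth 5000δ + 49000δ² today, so 5000δ + 49000δ² = 33711.60.
That is, 49000δ² + 5000δ − 33711.60 = 0, a quadratic in δ.
By the quadratic formula (taking the positive root), δ = (−5000 + √6632473600.00) / 98000 ≈ 0.780.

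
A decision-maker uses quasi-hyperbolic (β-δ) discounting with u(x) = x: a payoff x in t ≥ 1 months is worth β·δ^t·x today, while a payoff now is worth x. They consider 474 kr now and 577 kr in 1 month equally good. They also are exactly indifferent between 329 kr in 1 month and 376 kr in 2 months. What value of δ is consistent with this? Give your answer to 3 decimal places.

The second indifference involves only future payoffs, so β cancels: β·δ^1·329 = β·δ^2·376, giving δ = 329/376 = 0.87500.

δ ≈ 0.875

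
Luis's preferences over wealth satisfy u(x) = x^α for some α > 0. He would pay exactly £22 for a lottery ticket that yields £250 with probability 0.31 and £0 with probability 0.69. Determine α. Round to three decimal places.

α ≈ 0.482

Since u(0) = 0, the lottery's EU is 0.31·250^α.
Setting u(22) equal to that: 22^α = 0.31·250^α ⇒ (22/250)^α = 0.31.
Taking logs: α·ln(22/250) = ln(0.31), so α = -1.171183 / -2.430418 ≈ 0.482.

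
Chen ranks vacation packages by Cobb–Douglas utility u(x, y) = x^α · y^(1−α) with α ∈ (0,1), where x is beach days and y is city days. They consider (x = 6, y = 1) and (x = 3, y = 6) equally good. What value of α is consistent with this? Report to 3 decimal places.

α ≈ 0.721

Set the two utilities equal: 6^α·1^(1−α) = 3^α·6^(1−α).
(6/3)^α = (6/1)^(1−α); take logs: α·ln(6/3) = (1−α)·ln(6/1), i.e. α·0.693147 = (1−α)·1.791759.
Thus α·(2.484906) = 1.791759, so α = 1.791759/2.484906 ≈ 0.721.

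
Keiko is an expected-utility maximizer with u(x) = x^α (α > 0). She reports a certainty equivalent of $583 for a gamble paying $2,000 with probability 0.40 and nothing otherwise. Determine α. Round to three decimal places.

The lottery's expected utility is 0.40·u(2000) + 0.60·u(0) = 0.40·2000^α (since u(0) = 0 for α > 0).
Indifference: 583^α = 0.40·2000^α, so (583/2000)^α = 0.40.
Take logs: α = ln 0.40 / ln(583/2000) ≈ 0.74331.

α ≈ 0.743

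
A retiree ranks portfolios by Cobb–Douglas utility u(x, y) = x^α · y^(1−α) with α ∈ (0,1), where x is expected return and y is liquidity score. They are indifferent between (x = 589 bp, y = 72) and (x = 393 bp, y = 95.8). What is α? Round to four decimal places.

α ≈ 0.4138

Set the two utilities equal: 589^α·72^(1−α) = 393^α·95.8^(1−α).
(589/393)^α = (95.8/72)^(1−α); take logs: α·ln(589/393) = (1−α)·ln(95.8/72), i.e. α·0.4046166 = (1−α)·0.2855966.
Thus α·(0.6902132) = 0.2855966, so α = 0.2855966/0.6902132 ≈ 0.4138.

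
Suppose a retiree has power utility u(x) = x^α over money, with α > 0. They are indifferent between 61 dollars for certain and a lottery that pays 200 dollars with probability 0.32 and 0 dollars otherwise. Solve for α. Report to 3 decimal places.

α ≈ 0.960

The lottery's expected utility is 0.32·u(200) + 0.68·u(0) = 0.32·200^α (since u(0) = 0 for α > 0).
Setting u(61) equal to that: 61^α = 0.32·200^α ⇒ (61/200)^α = 0.32.
Take logs: α = ln 0.32 / ln(61/200) ≈ 0.95957.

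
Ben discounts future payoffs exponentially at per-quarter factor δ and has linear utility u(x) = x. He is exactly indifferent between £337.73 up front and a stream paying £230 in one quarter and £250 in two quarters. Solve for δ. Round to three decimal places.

δ ≈ 0.790

Present value of the stream is 230·δ + 250·δ². Indifference gives 230δ + 250δ² = 337.73.
So 250δ² + 230δ − 337.73 = 0.
δ = (−230 + √(230² + 4·250·337.73)) / (2·250) = (−230 + √390630.00) / 500 ≈ 0.790.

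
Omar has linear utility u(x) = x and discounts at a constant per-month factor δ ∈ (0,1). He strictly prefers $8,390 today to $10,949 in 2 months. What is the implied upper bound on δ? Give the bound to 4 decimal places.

δ < 0.8754

Comparing present values: 8390 > δ^2·10949.
Dividing by 10949: δ^2 < 0.76628. Both sides are positive, so the square root keeps the direction.
δ < 0.76628^(1/2) = 0.8754.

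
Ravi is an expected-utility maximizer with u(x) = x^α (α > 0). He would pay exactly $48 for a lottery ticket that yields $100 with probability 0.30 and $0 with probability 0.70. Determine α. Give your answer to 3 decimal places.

The lottery's expected utility is 0.30·u(100) + 0.70·u(0) = 0.30·100^α (since u(0) = 0 for α > 0).
Setting u(48) equal to that: 48^α = 0.30·100^α ⇒ (48/100)^α = 0.30.
Take logs: α = ln 0.30 / ln(48/100) ≈ 1.64036.

α ≈ 1.640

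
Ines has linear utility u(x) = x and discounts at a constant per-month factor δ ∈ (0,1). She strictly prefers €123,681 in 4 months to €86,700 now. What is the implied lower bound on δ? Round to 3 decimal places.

δ > 0.915

Comparing present values: 86700 < δ^4·123681.
Dividing by 123681: δ^4 > 0.70100. Both sides are positive, so the 4th root keeps the direction.
δ > 0.70100^(1/4) = 0.915.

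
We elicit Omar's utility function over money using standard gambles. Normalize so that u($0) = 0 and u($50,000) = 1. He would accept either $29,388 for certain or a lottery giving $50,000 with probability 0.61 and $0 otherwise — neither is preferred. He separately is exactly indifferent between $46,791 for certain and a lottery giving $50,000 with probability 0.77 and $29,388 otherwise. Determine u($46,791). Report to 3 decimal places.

From the first indifference, u($29,388) = 0.61·u($50,000) + 0.39·u($0) = 0.61·1 + 0.39·0 = 0.61.
Chaining: u($46,791) = 0.77·1.00 + 0.23·0.61 = 0.9103.

0.910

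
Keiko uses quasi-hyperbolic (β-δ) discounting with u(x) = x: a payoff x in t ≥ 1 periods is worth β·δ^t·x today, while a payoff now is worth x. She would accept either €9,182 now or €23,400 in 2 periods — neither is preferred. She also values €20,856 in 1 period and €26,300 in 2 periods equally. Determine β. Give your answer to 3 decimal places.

β ≈ 0.624

Both payoffs in the second observation are in the future, so β drops out: δ^1·20856 = δ^2·26300 ⇒ δ = 20856/26300 = 0.79300.
Now use the now-vs-future pair: 9182 = β·δ^2·23400 gives β = 9182/(0.62886·23400) ≈ 0.624.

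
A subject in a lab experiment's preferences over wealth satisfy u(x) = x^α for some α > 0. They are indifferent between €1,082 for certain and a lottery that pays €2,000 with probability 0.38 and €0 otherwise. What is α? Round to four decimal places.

α ≈ 1.5750

The lottery's expected utility is 0.38·u(2000) + 0.62·u(0) = 0.38·2000^α (since u(0) = 0 for α > 0).
Indifference: 1082^α = 0.38·2000^α, so (1082/2000)^α = 0.38.
Taking logs: α·ln(1082/2000) = ln(0.38), so α = -0.9675840 / -0.6143360 ≈ 1.5750.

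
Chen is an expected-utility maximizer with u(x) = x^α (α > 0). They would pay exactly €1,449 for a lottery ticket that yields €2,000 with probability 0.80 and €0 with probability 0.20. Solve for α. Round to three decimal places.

α ≈ 0.692

The lottery's expected utility is 0.80·u(2000) + 0.20·u(0) = 0.80·2000^α (since u(0) = 0 for α > 0).
Equating: 1449^α = 0.80·2000^α, i.e. 0.7245^α = 0.80.
α = ln(0.80) / ln(1449/2000) = -0.223144/-0.322274 ≈ 0.692.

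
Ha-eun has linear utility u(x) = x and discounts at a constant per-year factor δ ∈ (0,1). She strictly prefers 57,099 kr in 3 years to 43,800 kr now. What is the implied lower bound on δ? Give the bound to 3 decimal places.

Comparing present values: 43800 < δ^3·57099.
Dividing by 57099: δ^3 > 0.76709. Both sides are positive, so the cube root keeps the direction.
δ > (43800/57099)^(1/3) ≈ 0.915.

δ > 0.915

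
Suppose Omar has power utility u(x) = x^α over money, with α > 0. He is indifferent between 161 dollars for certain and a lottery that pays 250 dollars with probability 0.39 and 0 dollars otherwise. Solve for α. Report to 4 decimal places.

Since u(0) = 0, the lottery's EU is 0.39·250^α.
Equating: 161^α = 0.39·250^α, i.e. 0.6440^α = 0.39.
Take logs: α = ln 0.39 / ln(161/250) ≈ 2.139744.

α ≈ 2.1397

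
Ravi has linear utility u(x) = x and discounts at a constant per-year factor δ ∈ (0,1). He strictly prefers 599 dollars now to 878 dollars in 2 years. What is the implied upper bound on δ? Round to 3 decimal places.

δ < 0.826

Under u(x) = x this choice says 599 > δ^2·878.
Dividing by 878: δ^2 < 0.68223. Both sides are positive, so the square root keeps the direction.
δ < (599/878)^(1/2) ≈ 0.826.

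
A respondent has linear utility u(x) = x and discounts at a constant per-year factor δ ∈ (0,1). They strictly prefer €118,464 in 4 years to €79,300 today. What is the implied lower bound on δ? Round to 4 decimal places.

δ > 0.9045

The preference means 79300 < δ^4·118464.
So δ^4 > 79300/118464 = 0.66940; taking the 4th root of both positive sides preserves the inequality.
δ > (79300/118464)^(1/4) ≈ 0.9045.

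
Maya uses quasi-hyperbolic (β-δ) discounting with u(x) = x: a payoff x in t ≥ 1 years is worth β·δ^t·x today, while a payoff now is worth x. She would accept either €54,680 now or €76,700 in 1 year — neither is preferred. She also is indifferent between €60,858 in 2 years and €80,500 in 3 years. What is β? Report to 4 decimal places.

β ≈ 0.9430

From the later pair, β·δ^2·60858 = β·δ^3·80500; dividing through, δ = 60858/80500 = 0.75600.
The first indifference: 54680 = β·δ·76700, so β = 54680/(δ·76700) = 54680/(0.75600·76700) ≈ 0.9430.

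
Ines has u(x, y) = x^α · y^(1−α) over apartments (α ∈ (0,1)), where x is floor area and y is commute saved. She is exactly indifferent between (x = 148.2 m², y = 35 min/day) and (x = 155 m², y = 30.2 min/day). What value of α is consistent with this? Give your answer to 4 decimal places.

Set the two utilities equal: 148.2^α·35^(1−α) = 155^α·30.2^(1−α).
Rearrange to (148.2/155)^α = (30.2/35)^(1−α) and take logs: α·-0.0448624 = (1−α)·-0.1475061.
With A = -0.0448624 and B = -0.1475061: α·A = (1−α)·B, so α = B/(A+B) = -0.1475061/-0.1923685 ≈ 0.7668.

α ≈ 0.7668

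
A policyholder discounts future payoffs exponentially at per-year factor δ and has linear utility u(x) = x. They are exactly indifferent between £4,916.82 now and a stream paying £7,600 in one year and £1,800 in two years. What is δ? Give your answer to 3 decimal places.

δ ≈ 0.570

Present value of the stream is 7600·δ + 1800·δ². Indifference gives 7600δ + 1800δ² = 4916.82.
So 1800δ² + 7600δ − 4916.82 = 0.
By the quadratic formula (taking the positive root), δ = (−7600 + √93161104.00) / 3600 ≈ 0.570.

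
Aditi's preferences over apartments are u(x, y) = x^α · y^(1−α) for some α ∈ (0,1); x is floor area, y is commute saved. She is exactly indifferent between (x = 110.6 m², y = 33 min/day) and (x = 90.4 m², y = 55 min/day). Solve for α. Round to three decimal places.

α ≈ 0.717

The Cobb–Douglas utilities coincide, so 110.6^α·33^(1−α) = 90.4^α·55^(1−α).
(110.6/90.4)^α = (55/33)^(1−α); take logs: α·ln(110.6/90.4) = (1−α)·ln(55/33), i.e. α·0.201676 = (1−α)·0.510826.
So α/(1−α) = (0.510826)/(0.201676) = 2.532904, and α = 2.532904/3.532904 ≈ 0.717.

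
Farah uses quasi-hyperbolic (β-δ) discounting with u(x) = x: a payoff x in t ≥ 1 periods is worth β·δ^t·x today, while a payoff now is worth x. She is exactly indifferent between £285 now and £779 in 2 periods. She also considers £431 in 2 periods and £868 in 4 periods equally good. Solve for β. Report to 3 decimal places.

β ≈ 0.737

The second indifference involves only future payoffs, so β cancels: β·δ^2·431 = β·δ^4·868, giving δ^2 = 431/868 = 0.49654, so δ = 0.70466.
Now use the now-vs-future pair: 285 = β·δ^2·779 gives β = 285/(0.49654·779) ≈ 0.737.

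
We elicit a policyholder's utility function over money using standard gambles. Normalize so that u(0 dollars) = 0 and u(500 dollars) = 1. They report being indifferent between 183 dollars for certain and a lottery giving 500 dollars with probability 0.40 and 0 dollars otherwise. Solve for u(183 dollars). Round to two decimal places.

u(183 dollars) equals the lottery's expected utility: 0.40·1 + 0.60·0 = 0.40.

0.40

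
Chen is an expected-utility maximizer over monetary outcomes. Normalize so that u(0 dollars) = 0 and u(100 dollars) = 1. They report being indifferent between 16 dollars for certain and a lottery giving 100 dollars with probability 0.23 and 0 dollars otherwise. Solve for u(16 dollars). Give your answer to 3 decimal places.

0.230

u(16 dollars) equals the lottery's expected utility: 0.23·1 + 0.77·0 = 0.23.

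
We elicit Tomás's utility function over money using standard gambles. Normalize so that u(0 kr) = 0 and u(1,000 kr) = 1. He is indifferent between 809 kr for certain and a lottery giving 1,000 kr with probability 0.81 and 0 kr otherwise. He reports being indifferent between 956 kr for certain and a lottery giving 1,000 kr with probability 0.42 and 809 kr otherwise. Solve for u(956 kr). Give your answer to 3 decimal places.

0.890

First, u(809 kr) = 0.81·u(1,000 kr) + 0.19·u(0 kr) = 0.81.
The second indifference gives u(956 kr) = 0.42·u(1,000 kr) + 0.58·u(809 kr) = 0.42·1.00 + 0.58·0.81 = 0.8898.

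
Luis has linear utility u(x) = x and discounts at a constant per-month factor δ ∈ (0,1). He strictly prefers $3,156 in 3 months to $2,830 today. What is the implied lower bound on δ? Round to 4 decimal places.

δ > 0.9643

The preference means 2830 < δ^3·3156.
So δ^3 > 2830/3156 = 0.89670; taking the cube root of both positive sides preserves the inequality.
δ > (2830/3156)^(1/3) ≈ 0.9643.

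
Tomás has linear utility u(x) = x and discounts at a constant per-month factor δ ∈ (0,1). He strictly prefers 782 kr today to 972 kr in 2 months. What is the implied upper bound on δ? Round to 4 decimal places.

Under u(x) = x this choice says 782 > δ^2·972.
Hence δ^2 < 782/972 = 0.80453, and x ↦ x^(1/2) is increasing on (0,∞).
δ < 0.80453^(1/2) = 0.8970.

δ < 0.8970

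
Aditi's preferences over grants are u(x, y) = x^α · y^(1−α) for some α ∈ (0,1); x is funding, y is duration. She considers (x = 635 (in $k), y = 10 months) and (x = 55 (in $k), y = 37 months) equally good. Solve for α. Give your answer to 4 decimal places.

Indifference: 635^α · 10^(1−α) = 55^α · 37^(1−α).
Taking logs: α·ln 635 + (1−α)·ln 10 = α·ln 55 + (1−α)·ln 37, i.e. α·2.4462918 = (1−α)·1.3083328.
With A = 2.4462918 and B = 1.3083328: α·A = (1−α)·B, so α = B/(A+B) = 1.3083328/3.7546246 ≈ 0.3485.

α ≈ 0.3485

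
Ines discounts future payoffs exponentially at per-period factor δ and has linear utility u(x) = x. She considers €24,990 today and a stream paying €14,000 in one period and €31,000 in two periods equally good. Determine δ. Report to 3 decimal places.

Equating present values: 24990 = 14000δ + 31000δ².
That is, 31000δ² + 14000δ − 24990 = 0, a quadratic in δ.
By the quadratic formula (taking the positive root), δ = (−14000 + √3294760000.00) / 62000 ≈ 0.700.

δ ≈ 0.700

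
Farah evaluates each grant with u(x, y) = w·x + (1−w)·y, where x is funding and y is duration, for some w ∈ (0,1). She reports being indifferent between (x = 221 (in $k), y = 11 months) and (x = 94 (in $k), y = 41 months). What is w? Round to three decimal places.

w = 0.191

Indifference: w·221 + (1−w)·11 = w·94 + (1−w)·41.
w·(221−94) = (1−w)·(41−11), i.e. w·127 = (1−w)·30.
The marginal rate of substitution is 30/127, so w = 30/(127+30) = 0.191.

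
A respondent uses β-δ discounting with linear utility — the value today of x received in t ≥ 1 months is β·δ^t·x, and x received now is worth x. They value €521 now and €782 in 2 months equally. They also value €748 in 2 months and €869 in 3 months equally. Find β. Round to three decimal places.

From the later pair, β·δ^2·748 = β·δ^3·869; dividing through, δ = 748/869 = 0.86076.
Now use the now-vs-future pair: 521 = β·δ^2·782 gives β = 521/(0.74091·782) ≈ 0.899.

β ≈ 0.899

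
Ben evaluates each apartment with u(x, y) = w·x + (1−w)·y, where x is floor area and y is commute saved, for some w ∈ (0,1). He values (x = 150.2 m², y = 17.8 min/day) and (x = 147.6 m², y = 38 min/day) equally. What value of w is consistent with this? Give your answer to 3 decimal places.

u(150.2,17.8) = u(147.6,38) means w·150.2 + (1−w)·17.8 = w·147.6 + (1−w)·38.
w·(150.2−147.6) = (1−w)·(38−17.8), i.e. w·2.6 = (1−w)·20.2.
The marginal rate of substitution is 20.2/2.6, so w = 20.2/(2.6+20.2) = 0.886.

w = 0.886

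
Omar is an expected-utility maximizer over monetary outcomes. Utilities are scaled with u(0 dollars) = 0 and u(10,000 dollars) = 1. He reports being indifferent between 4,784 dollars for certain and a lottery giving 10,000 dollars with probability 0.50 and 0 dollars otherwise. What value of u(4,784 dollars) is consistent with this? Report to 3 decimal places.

The indifference gives u(4,784 dollars) = 0.50·u(10,000 dollars) + 0.50·u(0 dollars) = 0.50·1 + 0.50·0 = 0.50.

0.500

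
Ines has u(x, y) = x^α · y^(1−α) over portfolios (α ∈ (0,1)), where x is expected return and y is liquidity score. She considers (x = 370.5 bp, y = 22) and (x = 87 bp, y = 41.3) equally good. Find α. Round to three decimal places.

Indifference: 370.5^α · 22^(1−α) = 87^α · 41.3^(1−α).
Rearrange to (370.5/87)^α = (41.3/22)^(1−α) and take logs: α·1.448945 = (1−α)·0.629820.
With A = 1.448945 and B = 0.629820: α·A = (1−α)·B, so α = B/(A+B) = 0.629820/2.078765 ≈ 0.303.

α ≈ 0.303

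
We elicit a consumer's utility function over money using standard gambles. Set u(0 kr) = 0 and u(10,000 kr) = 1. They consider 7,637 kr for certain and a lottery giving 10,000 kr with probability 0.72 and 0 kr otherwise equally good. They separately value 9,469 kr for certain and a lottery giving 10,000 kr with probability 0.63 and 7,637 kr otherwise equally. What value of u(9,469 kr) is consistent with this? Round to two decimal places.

From the first indifference, u(7,637 kr) = 0.72·u(10,000 kr) + 0.28·u(0 kr) = 0.72·1 + 0.28·0 = 0.72.
Then u(9,469 kr) = 0.63·u(10,000 kr) + 0.37·u(7,637 kr) = 0.63·1.00 + 0.37·0.72 = 0.8964.

0.90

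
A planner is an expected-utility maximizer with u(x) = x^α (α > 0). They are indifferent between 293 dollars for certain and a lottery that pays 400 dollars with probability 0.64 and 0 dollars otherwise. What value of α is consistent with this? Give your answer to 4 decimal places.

Since u(0) = 0, the lottery's EU is 0.64·400^α.
Setting u(293) equal to that: 293^α = 0.64·400^α ⇒ (293/400)^α = 0.64.
Take logs: α = ln 0.64 / ln(293/400) ≈ 1.433661.

α ≈ 1.4337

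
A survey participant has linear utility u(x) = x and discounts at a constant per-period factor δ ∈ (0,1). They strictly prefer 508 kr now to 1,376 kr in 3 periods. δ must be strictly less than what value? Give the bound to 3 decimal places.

Under u(x) = x this choice says 508 > δ^3·1376.
So δ^3 < 508/1376 = 0.36919; taking the cube root of both positive sides preserves the inequality.
δ < 0.36919^(1/3) = 0.717.

δ < 0.717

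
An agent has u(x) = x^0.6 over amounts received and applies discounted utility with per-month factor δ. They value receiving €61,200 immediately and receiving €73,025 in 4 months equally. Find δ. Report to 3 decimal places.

δ ≈ 0.974

Indifference means u(61200) = δ^4 · u(73025), so δ^4 = u(61200)/u(73025).
With u(x) = x^0.6: δ^4 = 61200^0.6/73025^0.6 = (61200/73025)^0.6 = 0.89943.
Taking the 4th root: δ = 0.89943^(1/4) ≈ 0.974.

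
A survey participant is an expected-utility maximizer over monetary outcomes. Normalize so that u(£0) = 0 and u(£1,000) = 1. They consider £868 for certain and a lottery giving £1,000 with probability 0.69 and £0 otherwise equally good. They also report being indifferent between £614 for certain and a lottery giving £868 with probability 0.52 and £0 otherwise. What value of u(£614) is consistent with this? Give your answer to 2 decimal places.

First, u(£868) = 0.69·u(£1,000) + 0.31·u(£0) = 0.69.
Chaining: u(£614) = 0.52·0.69 + 0.48·0.00 = 0.3588.

0.36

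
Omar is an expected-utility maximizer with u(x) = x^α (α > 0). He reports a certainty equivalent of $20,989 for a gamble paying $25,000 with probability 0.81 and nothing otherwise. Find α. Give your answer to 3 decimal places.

The lottery's expected utility is 0.81·u(25000) + 0.19·u(0) = 0.81·25000^α (since u(0) = 0 for α > 0).
Indifference: 20989^α = 0.81·25000^α, so (20989/25000)^α = 0.81.
Taking logs: α·ln(20989/25000) = ln(0.81), so α = -0.210721 / -0.174877 ≈ 1.205.

α ≈ 1.205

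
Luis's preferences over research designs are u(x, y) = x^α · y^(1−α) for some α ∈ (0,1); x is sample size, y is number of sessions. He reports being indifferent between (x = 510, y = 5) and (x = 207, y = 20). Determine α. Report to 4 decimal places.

The Cobb–Douglas utilities coincide, so 510^α·5^(1−α) = 207^α·20^(1−α).
Taking logs: α·ln 510 + (1−α)·ln 5 = α·ln 207 + (1−α)·ln 20, i.e. α·0.9016919 = (1−α)·1.3862944.
So α/(1−α) = (1.3862944)/(0.9016919) = 1.5374369, and α = 1.5374369/2.5374369 ≈ 0.6059.

α ≈ 0.6059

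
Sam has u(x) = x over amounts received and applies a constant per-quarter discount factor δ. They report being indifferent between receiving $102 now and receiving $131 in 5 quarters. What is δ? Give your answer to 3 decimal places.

Indifference means u(102) = δ^5 · u(131), so δ^5 = u(102)/u(131).
With u(x) = x: δ^5 = 102/131 = 0.77863.
Taking the 5th root: δ = 0.77863^(1/5) ≈ 0.951.

δ ≈ 0.951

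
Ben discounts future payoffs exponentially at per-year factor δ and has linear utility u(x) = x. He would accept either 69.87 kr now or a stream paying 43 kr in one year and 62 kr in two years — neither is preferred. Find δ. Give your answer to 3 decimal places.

δ ≈ 0.770

Equating present values: 69.87 = 43δ + 62δ².
Rearranged: 62δ² + 43δ − 69.87 = 0.
The positive root is δ = [−43 + √(43² + 4·62·69.87)] / (2·62) = (−43 + 138.480)/124 ≈ 0.770.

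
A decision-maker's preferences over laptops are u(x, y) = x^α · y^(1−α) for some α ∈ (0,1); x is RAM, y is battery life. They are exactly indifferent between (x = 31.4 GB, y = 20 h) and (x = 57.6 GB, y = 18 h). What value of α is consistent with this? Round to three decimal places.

The Cobb–Douglas utilities coincide, so 31.4^α·20^(1−α) = 57.6^α·18^(1−α).
Rearrange to (31.4/57.6)^α = (18/20)^(1−α) and take logs: α·-0.606715 = (1−α)·-0.105361.
Thus α·(-0.712076) = -0.105361, so α = -0.105361/-0.712076 ≈ 0.148.

α ≈ 0.148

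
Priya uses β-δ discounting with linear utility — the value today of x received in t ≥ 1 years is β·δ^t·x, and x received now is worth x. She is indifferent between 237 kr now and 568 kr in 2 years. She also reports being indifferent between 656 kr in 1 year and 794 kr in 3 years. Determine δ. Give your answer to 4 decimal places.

Both payoffs in the second observation are in the future, so β drops out: δ^1·656 = δ^3·794 ⇒ δ^2 = 656/794 = 0.82620, so δ = 0.90895.

δ ≈ 0.9090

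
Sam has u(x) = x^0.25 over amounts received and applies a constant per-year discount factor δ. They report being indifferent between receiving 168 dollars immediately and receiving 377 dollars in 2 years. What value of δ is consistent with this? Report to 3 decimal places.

δ ≈ 0.904

Equating discounted utilities: u(168) = δ^2·u(377) ⇒ δ^2 = u(168)/u(377).
With u(x) = x^0.25: δ^2 = 168^0.25/377^0.25 = (168/377)^0.25 = 0.81704.
Hence δ = (0.81704)^(1/2) = 0.90390.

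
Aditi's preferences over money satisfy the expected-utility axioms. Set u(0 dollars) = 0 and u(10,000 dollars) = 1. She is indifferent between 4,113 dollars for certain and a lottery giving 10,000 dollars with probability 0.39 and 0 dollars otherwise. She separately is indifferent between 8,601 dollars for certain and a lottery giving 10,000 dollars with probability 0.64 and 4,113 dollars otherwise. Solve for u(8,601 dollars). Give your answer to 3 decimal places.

0.780

From the first indifference, u(4,113 dollars) = 0.39·u(10,000 dollars) + 0.61·u(0 dollars) = 0.39·1 + 0.61·0 = 0.39.
The second indifference gives u(8,601 dollars) = 0.64·u(10,000 dollars) + 0.36·u(4,113 dollars) = 0.64·1.00 + 0.36·0.39 = 0.7804.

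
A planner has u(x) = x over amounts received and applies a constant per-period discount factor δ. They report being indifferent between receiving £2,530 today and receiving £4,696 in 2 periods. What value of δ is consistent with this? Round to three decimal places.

δ ≈ 0.734

Indifference means u(2530) = δ^2 · u(4696), so δ^2 = u(2530)/u(4696).
With u(x) = x: δ^2 = 2530/4696 = 0.53876.
So δ = 0.53876^(1/2) ≈ 0.734.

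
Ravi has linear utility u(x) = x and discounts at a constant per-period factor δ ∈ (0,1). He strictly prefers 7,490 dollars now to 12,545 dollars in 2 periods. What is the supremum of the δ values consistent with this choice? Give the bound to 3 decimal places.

Under u(x) = x this choice says 7490 > δ^2·12545.
Dividing by 12545: δ^2 < 0.59705. Both sides are positive, so the square root keeps the direction.
δ < 0.59705^(1/2) = 0.773.

δ < 0.773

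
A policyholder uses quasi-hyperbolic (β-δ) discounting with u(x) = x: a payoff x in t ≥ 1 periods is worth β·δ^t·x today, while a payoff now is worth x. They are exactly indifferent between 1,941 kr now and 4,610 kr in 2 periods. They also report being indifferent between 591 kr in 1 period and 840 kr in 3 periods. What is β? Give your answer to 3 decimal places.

The second indifference involves only future payoffs, so β cancels: β·δ^1·591 = β·δ^3·840, giving δ^2 = 591/840 = 0.70357, so δ = 0.83879.
Substituting δ into 1941 = β·δ^2·4610: β = 1941/(3243.464) ≈ 0.598.

β ≈ 0.598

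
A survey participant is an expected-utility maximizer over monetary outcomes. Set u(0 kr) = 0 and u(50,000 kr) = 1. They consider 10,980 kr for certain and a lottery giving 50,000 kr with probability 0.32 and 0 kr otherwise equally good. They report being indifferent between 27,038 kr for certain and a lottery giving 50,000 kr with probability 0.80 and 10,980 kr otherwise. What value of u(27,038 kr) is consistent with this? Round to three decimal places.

From the first indifference, u(10,980 kr) = 0.32·u(50,000 kr) + 0.68·u(0 kr) = 0.32·1 + 0.68·0 = 0.32.
Chaining: u(27,038 kr) = 0.80·1.00 + 0.20·0.32 = 0.8640.

0.864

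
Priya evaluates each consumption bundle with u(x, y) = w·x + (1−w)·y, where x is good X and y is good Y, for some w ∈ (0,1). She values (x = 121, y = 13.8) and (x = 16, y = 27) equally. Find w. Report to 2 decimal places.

u(121,13.8) = u(16,27) means w·121 + (1−w)·13.8 = w·16 + (1−w)·27.
Rearranging, 105·w − 13.2·(1−w) = 0.
So w/(1−w) = 13.2/105 = 0.1257, giving w = 13.2/(105+13.2) = 0.11.

w = 0.11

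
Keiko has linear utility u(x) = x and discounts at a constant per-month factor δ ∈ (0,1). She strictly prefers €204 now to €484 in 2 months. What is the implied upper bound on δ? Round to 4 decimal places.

δ < 0.6492

Under u(x) = x this choice says 204 > δ^2·484.
So δ^2 < 204/484 = 0.42149; taking the square root of both positive sides preserves the inequality.
δ < (204/484)^(1/2) ≈ 0.6492.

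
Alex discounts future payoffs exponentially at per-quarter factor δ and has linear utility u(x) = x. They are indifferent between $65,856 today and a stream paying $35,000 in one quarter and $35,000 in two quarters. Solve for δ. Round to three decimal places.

Present value of the stream is 35000·δ + 35000·δ². Indifference gives 35000δ + 35000δ² = 65856.
So 35000δ² + 35000δ − 65856 = 0.
By the quadratic formula (taking the positive root), δ = (−35000 + √10444840000.00) / 70000 ≈ 0.960.

δ ≈ 0.960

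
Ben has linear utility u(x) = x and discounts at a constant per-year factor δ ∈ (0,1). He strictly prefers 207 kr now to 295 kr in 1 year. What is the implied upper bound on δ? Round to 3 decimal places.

δ < 0.702

Under u(x) = x this choice says 207 > δ·295.
So δ < 207/295 = 0.70169.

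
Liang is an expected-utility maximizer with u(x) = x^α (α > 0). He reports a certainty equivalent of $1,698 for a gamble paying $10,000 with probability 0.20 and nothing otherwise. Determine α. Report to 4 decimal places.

EU(lottery) = 0.20·10000^α + 0.80·0 = 0.20·10000^α.
Indifference: 1698^α = 0.20·10000^α, so (1698/10000)^α = 0.20.
Taking logs: α·ln(1698/10000) = ln(0.20), so α = -1.6094379 / -1.7731340 ≈ 0.9077.

α ≈ 0.9077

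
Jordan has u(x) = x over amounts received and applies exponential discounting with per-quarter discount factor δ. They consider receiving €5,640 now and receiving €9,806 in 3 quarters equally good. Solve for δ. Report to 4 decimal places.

δ ≈ 0.8316

Equating discounted utilities: u(5640) = δ^3·u(9806) ⇒ δ^3 = u(5640)/u(9806).
With u(x) = x: δ^3 = 5640/9806 = 0.57516.
Taking the cube root: δ = 0.57516^(1/3) ≈ 0.8316.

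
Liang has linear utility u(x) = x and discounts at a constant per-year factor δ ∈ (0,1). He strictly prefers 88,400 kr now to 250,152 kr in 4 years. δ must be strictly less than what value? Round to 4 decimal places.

Under u(x) = x this choice says 88400 > δ^4·250152.
Hence δ^4 < 88400/250152 = 0.35339, and x ↦ x^(1/4) is increasing on (0,∞).
δ < 0.35339^(1/4) = 0.7710.

δ < 0.7710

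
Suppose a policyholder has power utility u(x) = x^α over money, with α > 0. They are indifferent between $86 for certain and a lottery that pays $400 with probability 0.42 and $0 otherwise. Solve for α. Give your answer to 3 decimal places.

Since u(0) = 0, the lottery's EU is 0.42·400^α.
Indifference: 86^α = 0.42·400^α, so (86/400)^α = 0.42.
Take logs: α = ln 0.42 / ln(86/400) ≈ 0.56437.

α ≈ 0.564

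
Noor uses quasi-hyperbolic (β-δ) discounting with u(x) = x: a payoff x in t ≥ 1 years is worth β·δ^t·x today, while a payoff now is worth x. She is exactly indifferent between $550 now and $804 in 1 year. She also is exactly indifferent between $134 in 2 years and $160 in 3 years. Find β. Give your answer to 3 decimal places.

From the later pair, β·δ^2·134 = β·δ^3·160; dividing through, δ = 134/160 = 0.83750.
Now use the now-vs-future pair: 550 = β·δ·804 gives β = 550/(0.83750·804) ≈ 0.817.

β ≈ 0.817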